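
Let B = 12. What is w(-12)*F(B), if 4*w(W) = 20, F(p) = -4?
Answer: -20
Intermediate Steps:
w(W) = 5 (w(W) = (¼)*20 = 5)
w(-12)*F(B) = 5*(-4) = -20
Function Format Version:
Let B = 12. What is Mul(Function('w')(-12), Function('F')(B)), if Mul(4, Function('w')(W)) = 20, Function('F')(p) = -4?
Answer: -20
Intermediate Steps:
Function('w')(W) = 5 (Function('w')(W) = Mul(Rational(1, 4), 20) = 5)
Mul(Function('w')(-12), Function('F')(B)) = Mul(5, -4) = -20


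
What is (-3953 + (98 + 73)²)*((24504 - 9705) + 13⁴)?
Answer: 1096487680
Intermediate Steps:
(-3953 + (98 + 73)²)*((24504 - 9705) + 13⁴) = (-3953 + 171²)*(14799 + 28561) = (-3953 + 29241)*43360 = 25288*43360 = 1096487680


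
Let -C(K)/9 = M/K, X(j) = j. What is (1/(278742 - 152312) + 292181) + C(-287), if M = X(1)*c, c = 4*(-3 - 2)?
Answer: 10601884622097/36285410 ≈ 2.9218e+5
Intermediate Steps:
c = -20 (c = 4*(-5) = -20)
M = -20 (M = 1*(-20) = -20)
C(K) = 180/K (C(K) = -(-180)/K = 180/K)
(1/(278742 - 152312) + 292181) + C(-287) = (1/(278742 - 152312) + 292181) + 180/(-287) = (1/126430 + 292181) + 180*(-1/287) = (1/126430 + 292181) - 180/287 = 36940443831/126430 - 180/287 = 10601884622097/36285410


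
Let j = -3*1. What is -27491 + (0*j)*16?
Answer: -27491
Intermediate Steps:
j = -3
-27491 + (0*j)*16 = -27491 + (0*(-3))*16 = -27491 + 0*16 = -27491 + 0 = -27491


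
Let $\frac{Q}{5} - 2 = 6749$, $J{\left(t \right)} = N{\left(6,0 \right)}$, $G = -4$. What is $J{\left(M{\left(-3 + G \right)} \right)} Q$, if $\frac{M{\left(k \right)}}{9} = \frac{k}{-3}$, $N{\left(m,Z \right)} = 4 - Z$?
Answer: $135020$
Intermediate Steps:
$M{\left(k \right)} = - 3 k$ ($M{\left(k \right)} = 9 \frac{k}{-3} = 9 k \left(- \frac{1}{3}\right) = 9 \left(- \frac{k}{3}\right) = - 3 k$)
$J{\left(t \right)} = 4$ ($J{\left(t \right)} = 4 - 0 = 4 + 0 = 4$)
$Q = 33755$ ($Q = 10 + 5 \cdot 6749 = 10 + 33745 = 33755$)
$J{\left(M{\left(-3 + G \right)} \right)} Q = 4 \cdot 33755 = 135020$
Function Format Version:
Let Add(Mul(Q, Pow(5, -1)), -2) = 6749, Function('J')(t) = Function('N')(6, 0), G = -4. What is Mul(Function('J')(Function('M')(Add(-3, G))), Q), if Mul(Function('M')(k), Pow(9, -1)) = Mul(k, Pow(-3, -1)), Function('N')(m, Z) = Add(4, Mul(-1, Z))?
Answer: 135020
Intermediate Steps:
Function('M')(k) = Mul(-3, k) (Function('M')(k) = Mul(9, Mul(k, Pow(-3, -1))) = Mul(9, Mul(k, Rational(-1, 3))) = Mul(9, Mul(Rational(-1, 3), k)) = Mul(-3, k))
Function('J')(t) = 4 (Function('J')(t) = Add(4, Mul(-1, 0)) = Add(4, 0) = 4)
Q = 33755 (Q = Add(10, Mul(5, 6749)) = Add(10, 33745) = 33755)
Mul(Function('J')(Function('M')(Add(-3, G))), Q) = Mul(4, 33755) = 135020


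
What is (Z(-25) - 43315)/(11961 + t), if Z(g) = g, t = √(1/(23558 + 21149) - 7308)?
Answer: -11587825053090/3198178483051 + 238370*I*√120715829585/3198178483051 ≈ -3.6233 + 0.025896*I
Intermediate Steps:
t = 11*I*√120715829585/44707 (t = √(1/44707 - 7308) = √(-326718755/44707) = 11*I*√120715829585/44707 ≈ 85.487*I)
(Z(-25) - 43315)/(11961 + t) = (-25 - 43315)/(11961 + 11*I*√120715829585/44707) = -43340/(11961 + 11*I*√120715829585/44707)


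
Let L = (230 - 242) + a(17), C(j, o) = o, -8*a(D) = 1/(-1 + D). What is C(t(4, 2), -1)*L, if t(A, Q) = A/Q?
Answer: 1537/128 ≈ 12.008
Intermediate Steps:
a(D) = -1/(8*(-1 + D))
L = -1537/128 (L = (230 - 242) - 1/(-8 + 8*17) = -12 - 1/(-8 + 136) = -12 - 1/128 = -1537/128 ≈ -12.008)
C(t(4, 2), -1)*L = -1*(-1537/128) = 1537/128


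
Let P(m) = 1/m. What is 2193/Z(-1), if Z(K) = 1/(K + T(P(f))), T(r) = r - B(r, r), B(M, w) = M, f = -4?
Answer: -2193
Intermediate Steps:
P(m) = 1/m
T(r) = 0 (T(r) = r - r = 0)
Z(K) = 1/K (Z(K) = 1/(K + 0) = 1/K)
2193/Z(-1) = 2193/(1/(-1)) = 2193/(-1) = 2193*(-1) = -2193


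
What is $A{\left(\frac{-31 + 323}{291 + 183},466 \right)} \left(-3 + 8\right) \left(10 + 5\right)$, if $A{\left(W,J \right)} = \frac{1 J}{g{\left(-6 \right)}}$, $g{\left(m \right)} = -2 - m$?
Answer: $\frac{17475}{2} \approx 8737.5$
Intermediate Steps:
$A{\left(W,J \right)} = \frac{J}{4}$ ($A{\left(W,J \right)} = \frac{1 J}{-2 - -6} = \frac{J}{-2 + 6} = \frac{J}{4}$)
$A{\left(\frac{-31 + 323}{291 + 183},466 \right)} \left(-3 + 8\right) \left(10 + 5\right) = \frac{1}{4} \cdot 466 \left(-3 + 8\right) \left(10 + 5\right) = \frac{233 \cdot 5 \cdot 15}{2} = \frac{233}{2} \cdot 75 = \frac{17475}{2}$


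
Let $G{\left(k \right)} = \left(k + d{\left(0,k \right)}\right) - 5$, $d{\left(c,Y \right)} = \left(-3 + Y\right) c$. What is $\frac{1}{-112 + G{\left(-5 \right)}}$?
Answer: $- \frac{1}{122} \approx -0.0081967$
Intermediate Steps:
$d{\left(c,Y \right)} = c \left(-3 + Y\right)$
$G{\left(k \right)} = -5 + k$ ($G{\left(k \right)} = \left(k + 0 \left(-3 + k\right)\right) - 5 = \left(k + 0\right) - 5 = k - 5 = -5 + k$)
$\frac{1}{-112 + G{\left(-5 \right)}} = \frac{1}{-112 - 10} = \frac{1}{-122} = - \frac{1}{122}$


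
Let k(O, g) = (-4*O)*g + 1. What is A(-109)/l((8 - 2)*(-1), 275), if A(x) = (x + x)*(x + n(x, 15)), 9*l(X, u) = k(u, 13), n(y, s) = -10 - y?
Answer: -19620/14299 ≈ -1.3721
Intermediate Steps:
k(O, g) = 1 - 4*O*g (k(O, g) = -4*O*g + 1 = 1 - 4*O*g)
l(X, u) = ⅑ - 52*u/9 (l(X, u) = (1 - 4*u*13)/9 = (1 - 52*u)/9 = ⅑ - 52*u/9)
A(x) = -20*x (A(x) = (x + x)*(x + (-10 - x)) = (2*x)*(-10) = -20*x)
A(-109)/l((8 - 2)*(-1), 275) = (-20*(-109))/(⅑ - 52/9*275) = 2180/(⅑ - 14300/9) = 2180/(-14299/9) = 2180*(-9/14299) = -19620/14299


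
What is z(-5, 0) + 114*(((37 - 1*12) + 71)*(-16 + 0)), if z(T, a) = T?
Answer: -175109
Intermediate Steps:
z(-5, 0) + 114*(((37 - 1*12) + 71)*(-16 + 0)) = -5 + 114*(((37 - 1*12) + 71)*(-16 + 0)) = -5 + 114*(((37 - 12) + 71)*(-16)) = -5 + 114*((25 + 71)*(-16)) = -5 + 114*(96*(-16)) = -5 + 114*(-1536) = -5 - 175104 = -175109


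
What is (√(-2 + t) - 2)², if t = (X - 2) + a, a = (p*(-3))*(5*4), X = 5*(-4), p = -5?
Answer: 280 - 8*√69 ≈ 213.55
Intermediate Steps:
X = -20
a = 300 (a = (-5*(-3))*(5*4) = 15*20 = 300)
t = 278 (t = (-20 - 2) + 300 = -22 + 300 = 278)
(√(-2 + t) - 2)² = (√(-2 + 278) - 2)² = (√276 - 2)² = (2*√69 - 2)² = (-2 + 2*√69)²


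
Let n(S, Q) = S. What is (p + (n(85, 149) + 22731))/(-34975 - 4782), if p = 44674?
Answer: -67490/39757 ≈ -1.6976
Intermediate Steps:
(p + (n(85, 149) + 22731))/(-34975 - 4782) = (44674 + (85 + 22731))/(-34975 - 4782) = (44674 + 22816)/(-39757) = 67490*(-1/39757) = -67490/39757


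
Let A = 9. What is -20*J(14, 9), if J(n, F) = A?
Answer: -180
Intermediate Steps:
J(n, F) = 9
-20*J(14, 9) = -20*9 = -180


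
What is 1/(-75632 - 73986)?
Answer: -1/149618 ≈ -6.6837e-6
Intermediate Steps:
1/(-75632 - 73986) = 1/(-149618) = -1/149618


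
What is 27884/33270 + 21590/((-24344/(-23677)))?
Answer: 250115460797/11910660 ≈ 20999.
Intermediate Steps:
27884/33270 + 21590/((-24344/(-23677))) = 27884*(1/33270) + 21590/((-24344*(-1/23677))) = 13942/16635 + 21590/(24344/23677) = 13942/16635 + 21590*(23677/24344) = 13942/16635 + 15034895/716 = 250115460797/11910660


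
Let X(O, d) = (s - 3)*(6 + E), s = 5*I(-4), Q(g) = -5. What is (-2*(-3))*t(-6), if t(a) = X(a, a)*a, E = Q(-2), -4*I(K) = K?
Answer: -72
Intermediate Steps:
I(K) = -K/4
s = 5 (s = 5*(-1/4*(-4)) = 5*1 = 5)
E = -5
X(O, d) = 2 (X(O, d) = (5 - 3)*(6 - 5) = 2*1 = 2)
t(a) = 2*a
(-2*(-3))*t(-6) = (-2*(-3))*(2*(-6)) = 6*(-12) = -72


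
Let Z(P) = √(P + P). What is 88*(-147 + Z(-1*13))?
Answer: -12936 + 88*I*√26 ≈ -12936.0 + 448.71*I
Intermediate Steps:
Z(P) = √2*√P (Z(P) = √(2*P) = √2*√P)
88*(-147 + Z(-1*13)) = 88*(-147 + √2*√(-1*13)) = 88*(-147 + √2*√(-13)) = 88*(-147 + √2*(I*√13)) = 88*(-147 + I*√26) = -12936 + 88*I*√26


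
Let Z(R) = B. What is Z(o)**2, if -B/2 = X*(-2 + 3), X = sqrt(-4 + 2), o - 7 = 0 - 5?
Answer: -8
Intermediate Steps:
o = 2 (o = 7 + (0 - 5) = 7 - 5 = 2)
X = I*sqrt(2) (X = sqrt(-2) = I*sqrt(2) ≈ 1.4142*I)
B = -2*I*sqrt(2) (B = -2*I*sqrt(2)*(-2 + 3) = -2*I*sqrt(2) ≈ -2.8284*I)
Z(R) = -2*I*sqrt(2)
Z(o)**2 = (-2*I*sqrt(2))**2 = -8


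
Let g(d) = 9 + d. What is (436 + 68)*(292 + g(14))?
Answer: 158760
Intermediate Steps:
(436 + 68)*(292 + g(14)) = (436 + 68)*(292 + (9 + 14)) = 504*(292 + 23) = 504*315 = 158760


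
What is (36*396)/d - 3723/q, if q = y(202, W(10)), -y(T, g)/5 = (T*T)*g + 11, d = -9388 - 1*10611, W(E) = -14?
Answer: -13597599959/19040547925 ≈ -0.71414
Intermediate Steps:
d = -19999 (d = -9388 - 10611 = -19999)
y(T, g) = -55 - 5*g*T² (y(T, g) = -5*((T*T)*g + 11) = -5*(T²*g + 11) = -5*(g*T² + 11) = -5*(11 + g*T²) = -55 - 5*g*T²)
q = 2856225 (q = -55 - 5*(-14)*202² = -55 - 5*(-14)*40804 = -55 + 2856280 = 2856225)
(36*396)/d - 3723/q = (36*396)/(-19999) - 3723/2856225 = 14256*(-1/19999) - 3723*1/2856225 = -14256/19999 - 1241/952075 = -13597599959/19040547925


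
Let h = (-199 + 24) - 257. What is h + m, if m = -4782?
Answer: -5214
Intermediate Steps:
h = -432 (h = -175 - 257 = -432)
h + m = -432 - 4782 = -5214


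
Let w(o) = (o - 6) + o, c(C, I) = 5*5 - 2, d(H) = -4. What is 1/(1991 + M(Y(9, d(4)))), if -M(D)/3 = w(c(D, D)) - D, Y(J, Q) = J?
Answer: 1/1898 ≈ 0.00052687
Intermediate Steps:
c(C, I) = 23 (c(C, I) = 25 - 2 = 23)
w(o) = -6 + 2*o (w(o) = (-6 + o) + o = -6 + 2*o)
M(D) = -120 + 3*D (M(D) = -3*((-6 + 2*23) - D) = -3*((-6 + 46) - D) = -3*(40 - D) = -120 + 3*D)
1/(1991 + M(Y(9, d(4)))) = 1/(1991 + (-120 + 3*9)) = 1/(1991 + (-120 + 27)) = 1/(1991 - 93) = 1/1898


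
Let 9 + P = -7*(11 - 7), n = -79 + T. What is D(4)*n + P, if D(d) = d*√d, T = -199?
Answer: -2261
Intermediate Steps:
D(d) = d^(3/2)
n = -278 (n = -79 - 199 = -278)
P = -37 (P = -9 - 7*(11 - 7) = -9 - 7*4 = -9 - 28 = -37)
D(4)*n + P = 4^(3/2)*(-278) - 37 = 8*(-278) - 37 = -2224 - 37 = -2261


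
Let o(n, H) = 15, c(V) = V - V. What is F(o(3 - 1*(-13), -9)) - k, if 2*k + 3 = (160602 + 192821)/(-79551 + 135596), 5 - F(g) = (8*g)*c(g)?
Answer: 187581/56045 ≈ 3.3470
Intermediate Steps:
c(V) = 0
F(g) = 5 (F(g) = 5 - 8*g*0 = 5 - 1*0 = 5 + 0 = 5)
k = 92644/56045 (k = -3/2 + ((160602 + 192821)/(-79551 + 135596))/2 = -3/2 + (353423/56045)/2 = -3/2 + (353423*(1/56045))/2 = -3/2 + (½)*(353423/56045) = -3/2 + 353423/112090 = 92644/56045 ≈ 1.6530)
F(o(3 - 1*(-13), -9)) - k = 5 - 1*92644/56045 = 5 - 92644/56045 = 187581/56045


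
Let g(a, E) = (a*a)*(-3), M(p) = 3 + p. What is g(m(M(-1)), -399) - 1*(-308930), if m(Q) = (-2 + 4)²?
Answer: 308882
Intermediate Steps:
m(Q) = 4 (m(Q) = 2² = 4)
g(a, E) = -3*a² (g(a, E) = a²*(-3) = -3*a²)
g(m(M(-1)), -399) - 1*(-308930) = -3*4² - 1*(-308930) = -3*16 + 308930 = -48 + 308930 = 308882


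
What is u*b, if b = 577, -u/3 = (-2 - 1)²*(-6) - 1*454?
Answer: 879348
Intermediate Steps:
u = 1524 (u = -3*((-2 - 1)²*(-6) - 1*454) = -3*((-3)²*(-6) - 454) = -3*(9*(-6) - 454) = -3*(-54 - 454) = -3*(-508) = 1524)
u*b = 1524*577 = 879348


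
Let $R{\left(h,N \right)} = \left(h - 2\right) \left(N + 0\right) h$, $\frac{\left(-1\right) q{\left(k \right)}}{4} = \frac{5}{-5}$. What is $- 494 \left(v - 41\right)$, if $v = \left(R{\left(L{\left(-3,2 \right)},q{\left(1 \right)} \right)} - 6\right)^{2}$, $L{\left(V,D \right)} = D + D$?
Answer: $-313690$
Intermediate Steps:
$q{\left(k \right)} = 4$ ($q{\left(k \right)} = - 4 \frac{5}{-5} = - 4 \cdot 5 \left(- \frac{1}{5}\right) = \left(-4\right) \left(-1\right) = 4$)
$L{\left(V,D \right)} = 2 D$
$R{\left(h,N \right)} = N h \left(-2 + h\right)$ ($R{\left(h,N \right)} = \left(-2 + h\right) N h = N \left(-2 + h\right) h = N h \left(-2 + h\right)$)
$v = 676$ ($v = \left(4 \cdot 2 \cdot 2 \left(-2 + 2 \cdot 2\right) - 6\right)^{2} = \left(4 \cdot 4 \left(-2 + 4\right) - 6\right)^{2} = \left(4 \cdot 4 \cdot 2 - 6\right)^{2} = \left(32 - 6\right)^{2} = 26^{2} = 676$)
$- 494 \left(v - 41\right) = - 494 \left(676 - 41\right) = \left(-494\right) 635 = -313690$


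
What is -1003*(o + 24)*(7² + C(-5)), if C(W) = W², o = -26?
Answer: 148444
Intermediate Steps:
-1003*(o + 24)*(7² + C(-5)) = -1003*(-26 + 24)*(7² + (-5)²) = -(-2006)*(49 + 25) = -(-2006)*74 = -1003*(-148) = 148444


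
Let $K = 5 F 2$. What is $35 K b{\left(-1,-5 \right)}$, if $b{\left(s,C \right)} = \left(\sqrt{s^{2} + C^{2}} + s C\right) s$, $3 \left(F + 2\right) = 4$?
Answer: $\frac{3500}{3} + \frac{700 \sqrt{26}}{3} \approx 2356.4$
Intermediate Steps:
$F = - \frac{2}{3}$ ($F = -2 + \frac{1}{3} \cdot 4 = -2 + \frac{4}{3} = - \frac{2}{3} \approx -0.66667$)
$K = - \frac{20}{3}$ ($K = 5 \left(- \frac{2}{3}\right) 2 = \left(- \frac{10}{3}\right) 2 = - \frac{20}{3} \approx -6.6667$)
$b{\left(s,C \right)} = s \left(\sqrt{C^{2} + s^{2}} + C s\right)$ ($b{\left(s,C \right)} = \left(\sqrt{C^{2} + s^{2}} + C s\right) s = s \left(\sqrt{C^{2} + s^{2}} + C s\right)$)
$35 K b{\left(-1,-5 \right)} = 35 \left(- \frac{20}{3}\right) \left(- (\sqrt{\left(-5\right)^{2} + \left(-1\right)^{2}} - -5)\right) = - \frac{700 \left(- (\sqrt{25 + 1} + 5)\right)}{3} = - \frac{700 \left(- (\sqrt{26} + 5)\right)}{3} = - \frac{700 \left(- (5 + \sqrt{26})\right)}{3} = - \frac{700 \left(-5 - \sqrt{26}\right)}{3} = \frac{3500}{3} + \frac{700 \sqrt{26}}{3}$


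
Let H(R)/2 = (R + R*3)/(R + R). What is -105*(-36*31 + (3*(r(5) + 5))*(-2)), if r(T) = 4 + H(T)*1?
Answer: 125370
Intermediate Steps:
H(R) = 4 (H(R) = 2*((R + R*3)/(R + R)) = 2*((R + 3*R)/((2*R))) = 2*((4*R)*(1/(2*R))) = 2*2 = 4)
r(T) = 8 (r(T) = 4 + 4*1 = 4 + 4 = 8)
-105*(-36*31 + (3*(r(5) + 5))*(-2)) = -105*(-36*31 + (3*(8 + 5))*(-2)) = -105*(-1116 + (3*13)*(-2)) = -105*(-1116 + 39*(-2)) = -105*(-1116 - 78) = -105*(-1194) = 125370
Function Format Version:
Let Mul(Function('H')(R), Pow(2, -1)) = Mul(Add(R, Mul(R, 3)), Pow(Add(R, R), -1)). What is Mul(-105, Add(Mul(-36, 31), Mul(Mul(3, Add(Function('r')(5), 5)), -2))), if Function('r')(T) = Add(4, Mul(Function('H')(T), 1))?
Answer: 125370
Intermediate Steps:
Function('H')(R) = 4 (Function('H')(R) = Mul(2, Mul(Add(R, Mul(R, 3)), Pow(Add(R, R), -1))) = Mul(2, Mul(Add(R, Mul(3, R)), Pow(Mul(2, R), -1))) = Mul(2, Mul(Mul(4, R), Mul(Rational(1, 2), Pow(R, -1)))) = Mul(2, 2) = 4)
Function('r')(T) = 8 (Function('r')(T) = Add(4, Mul(4, 1)) = Add(4, 4) = 8)
Mul(-105, Add(Mul(-36, 31), Mul(Mul(3, Add(Function('r')(5), 5)), -2))) = Mul(-105, Add(Mul(-36, 31), Mul(Mul(3, Add(8, 5)), -2))) = Mul(-105, Add(-1116, Mul(Mul(3, 13), -2))) = Mul(-105, Add(-1116, Mul(39, -2))) = Mul(-105, Add(-1116, -78)) = Mul(-105, -1194) = 125370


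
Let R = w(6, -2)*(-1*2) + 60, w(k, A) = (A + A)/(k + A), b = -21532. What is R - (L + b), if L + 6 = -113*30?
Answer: 24990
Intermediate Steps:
L = -3396 (L = -6 - 113*30 = -6 - 3390 = -3396)
w(k, A) = 2*A/(A + k) (w(k, A) = (2*A)/(A + k) = 2*A/(A + k))
R = 62 (R = (2*(-2)/(-2 + 6))*(-1*2) + 60 = (2*(-2)/4)*(-2) + 60 = (2*(-2)*(1/4))*(-2) + 60 = -1*(-2) + 60 = 2 + 60 = 62)
R - (L + b) = 62 - (-3396 - 21532) = 62 - 1*(-24928) = 62 + 24928 = 24990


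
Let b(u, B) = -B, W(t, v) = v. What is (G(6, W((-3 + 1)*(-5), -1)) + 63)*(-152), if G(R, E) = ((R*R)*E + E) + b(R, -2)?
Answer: -4256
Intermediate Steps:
G(R, E) = 2 + E + E*R² (G(R, E) = ((R*R)*E + E) - 1*(-2) = (R²*E + E) + 2 = (E*R² + E) + 2 = (E + E*R²) + 2 = 2 + E + E*R²)
(G(6, W((-3 + 1)*(-5), -1)) + 63)*(-152) = ((2 - 1 - 1*6²) + 63)*(-152) = ((2 - 1 - 1*36) + 63)*(-152) = ((2 - 1 - 36) + 63)*(-152) = (-35 + 63)*(-152) = 28*(-152) = -4256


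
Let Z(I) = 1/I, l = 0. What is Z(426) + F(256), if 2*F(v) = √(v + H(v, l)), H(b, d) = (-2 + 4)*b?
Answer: 1/426 + 8*√3 ≈ 13.859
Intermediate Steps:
H(b, d) = 2*b
F(v) = √3*√v/2 (F(v) = √(v + 2*v)/2 = √(3*v)/2 = (√3*√v)/2 = √3*√v/2)
Z(426) + F(256) = 1/426 + √3*√256/2 = 1/426 + (½)*√3*16 = 1/426 + 8*√3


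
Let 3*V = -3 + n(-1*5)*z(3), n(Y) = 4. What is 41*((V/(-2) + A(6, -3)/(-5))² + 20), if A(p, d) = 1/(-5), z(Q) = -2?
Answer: 21687401/22500 ≈ 963.88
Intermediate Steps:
A(p, d) = -⅕
V = -11/3 (V = (-3 + 4*(-2))/3 = (-3 - 8)/3 = (⅓)*(-11) = -11/3 ≈ -3.6667)
41*((V/(-2) + A(6, -3)/(-5))² + 20) = 41*((-11/3/(-2) - ⅕/(-5))² + 20) = 41*((-11/3*(-½) - ⅕*(-⅕))² + 20) = 41*((11/6 + 1/25)² + 20) = 41*((281/150)² + 20) = 41*(78961/22500 + 20) = 41*(528961/22500) = 21687401/22500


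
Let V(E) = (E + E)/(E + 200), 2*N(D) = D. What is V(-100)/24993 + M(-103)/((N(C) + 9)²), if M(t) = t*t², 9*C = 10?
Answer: -2212152613583/184848228 ≈ -11967.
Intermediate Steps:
C = 10/9 (C = (⅑)*10 = 10/9 ≈ 1.1111)
N(D) = D/2
M(t) = t³
V(E) = 2*E/(200 + E) (V(E) = (2*E)/(200 + E) = 2*E/(200 + E))
V(-100)/24993 + M(-103)/((N(C) + 9)²) = (2*(-100)/(200 - 100))/24993 + (-103)³/(((½)*(10/9) + 9)²) = (2*(-100)/100)*(1/24993) - 1092727/(5/9 + 9)² = (2*(-100)*(1/100))*(1/24993) - 1092727/((86/9)²) = -2*1/24993 - 1092727/7396/81 = -2/24993 - 1092727*81/7396 = -2/24993 - 88510887/7396 = -2212152613583/184848228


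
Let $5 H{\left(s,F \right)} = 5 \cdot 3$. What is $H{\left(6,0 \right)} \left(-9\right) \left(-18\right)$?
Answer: $486$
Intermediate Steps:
$H{\left(s,F \right)} = 3$ ($H{\left(s,F \right)} = \frac{5 \cdot 3}{5} = \frac{1}{5} \cdot 15 = 3$)
$H{\left(6,0 \right)} \left(-9\right) \left(-18\right) = 3 \left(-9\right) \left(-18\right) = \left(-27\right) \left(-18\right) = 486$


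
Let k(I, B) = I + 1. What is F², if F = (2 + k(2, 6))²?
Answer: 625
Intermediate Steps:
k(I, B) = 1 + I
F = 25 (F = (2 + (1 + 2))² = (2 + 3)² = 5² = 25)
F² = 25² = 625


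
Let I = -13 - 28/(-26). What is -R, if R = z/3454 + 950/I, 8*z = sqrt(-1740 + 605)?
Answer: 2470/31 - I*sqrt(1135)/27632 ≈ 79.677 - 0.0012192*I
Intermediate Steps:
z = I*sqrt(1135)/8 (z = sqrt(-1740 + 605)/8 = sqrt(-1135)/8 = (I*sqrt(1135))/8 = I*sqrt(1135)/8 ≈ 4.2112*I)
I = -155/13 (I = -13 - 28*(-1/26) = -13 + 14/13 = -155/13 ≈ -11.923)
R = -2470/31 + I*sqrt(1135)/27632 (R = (I*sqrt(1135)/8)/3454 + 950/(-155/13) = (I*sqrt(1135)/8)*(1/3454) + 950*(-13/155) = I*sqrt(1135)/27632 - 2470/31 = -2470/31 + I*sqrt(1135)/27632 ≈ -79.677 + 0.0012192*I)
-R = -(-2470/31 + I*sqrt(1135)/27632) = 2470/31 - I*sqrt(1135)/27632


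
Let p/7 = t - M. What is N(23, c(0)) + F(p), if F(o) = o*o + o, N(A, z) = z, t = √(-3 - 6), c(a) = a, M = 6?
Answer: 1281 - 1743*I ≈ 1281.0 - 1743.0*I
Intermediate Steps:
t = 3*I (t = √(-9) = 3*I ≈ 3.0*I)
p = -42 + 21*I (p = 7*(3*I - 1*6) = 7*(3*I - 6) = 7*(-6 + 3*I) = -42 + 21*I ≈ -42.0 + 21.0*I)
F(o) = o + o² (F(o) = o² + o = o + o²)
N(23, c(0)) + F(p) = 0 + (-42 + 21*I)*(1 + (-42 + 21*I)) = 0 + (-42 + 21*I)*(-41 + 21*I) = (-42 + 21*I)*(-41 + 21*I)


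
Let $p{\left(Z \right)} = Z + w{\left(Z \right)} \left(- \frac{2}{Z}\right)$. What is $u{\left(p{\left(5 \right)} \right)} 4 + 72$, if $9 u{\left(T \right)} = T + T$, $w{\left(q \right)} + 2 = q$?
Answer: $\frac{3392}{45} \approx 75.378$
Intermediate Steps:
$w{\left(q \right)} = -2 + q$
$p{\left(Z \right)} = Z - \frac{2 \left(-2 + Z\right)}{Z}$ ($p{\left(Z \right)} = Z + \left(-2 + Z\right) \left(- \frac{2}{Z}\right) = Z - \frac{2 \left(-2 + Z\right)}{Z}$)
$u{\left(T \right)} = \frac{2 T}{9}$ ($u{\left(T \right)} = \frac{T + T}{9} = \frac{2 T}{9}$)
$u{\left(p{\left(5 \right)} \right)} 4 + 72 = \frac{2 \left(-2 + 5 + \frac{4}{5}\right)}{9} \cdot 4 + 72 = \frac{2}{9} \cdot \frac{19}{5} \cdot 4 + 72 = \frac{38}{45} \cdot 4 + 72 = \frac{152}{45} + 72 = \frac{3392}{45}$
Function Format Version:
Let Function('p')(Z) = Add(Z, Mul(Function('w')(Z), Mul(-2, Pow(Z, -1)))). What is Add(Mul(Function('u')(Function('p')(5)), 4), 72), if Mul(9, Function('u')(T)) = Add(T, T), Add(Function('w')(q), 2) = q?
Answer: Rational(3392, 45) ≈ 75.378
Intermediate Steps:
Function('w')(q) = Add(-2, q)
Function('p')(Z) = Add(Z, Mul(-2, Pow(Z, -1), Add(-2, Z))) (Function('p')(Z) = Add(Z, Mul(Add(-2, Z), Mul(-2, Pow(Z, -1)))) = Add(Z, Mul(-2, Pow(Z, -1), Add(-2, Z))))
Function('u')(T) = Mul(Rational(2, 9), T) (Function('u')(T) = Mul(Rational(1, 9), Add(T, T)) = Mul(Rational(1, 9), Mul(2, T)) = Mul(Rational(2, 9), T))
Add(Mul(Function('u')(Function('p')(5)), 4), 72) = Add(Mul(Mul(Rational(2, 9), Add(-2, 5, Mul(4, Pow(5, -1)))), 4), 72) = Add(Mul(Mul(Rational(2, 9), Add(-2, 5, Mul(4, Rational(1, 5)))), 4), 72) = Add(Mul(Mul(Rational(2, 9), Add(-2, 5, Rational(4, 5))), 4), 72) = Add(Mul(Mul(Rational(2, 9), Rational(19, 5)), 4), 72) = Add(Mul(Rational(38, 45), 4), 72) = Add(Rational(152, 45), 72) = Rational(3392, 45)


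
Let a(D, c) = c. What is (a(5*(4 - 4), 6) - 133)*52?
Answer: -6604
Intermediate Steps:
(a(5*(4 - 4), 6) - 133)*52 = (6 - 133)*52 = -127*52 = -6604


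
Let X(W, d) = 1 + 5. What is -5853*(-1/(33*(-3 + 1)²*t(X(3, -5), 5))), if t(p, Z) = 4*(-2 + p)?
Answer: 1951/704 ≈ 2.7713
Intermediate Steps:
X(W, d) = 6
t(p, Z) = -8 + 4*p
-5853*(-1/(33*(-3 + 1)²*t(X(3, -5), 5))) = -5853*(-1/(33*(-8 + 4*6)*(-3 + 1)²)) = -5853*(-1/(132*(-8 + 24))) = -5853/((4*16)*(-33)) = -5853/(64*(-33)) = -5853/(-2112) = -5853*(-1/2112) = 1951/704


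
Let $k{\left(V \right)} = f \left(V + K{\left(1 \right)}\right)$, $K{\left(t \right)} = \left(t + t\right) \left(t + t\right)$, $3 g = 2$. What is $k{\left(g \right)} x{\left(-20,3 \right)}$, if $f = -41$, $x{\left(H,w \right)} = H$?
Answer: $\frac{11480}{3} \approx 3826.7$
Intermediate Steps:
$g = \frac{2}{3}$ ($g = \frac{1}{3} \cdot 2 = \frac{2}{3} \approx 0.66667$)
$K{\left(t \right)} = 4 t^{2}$ ($K{\left(t \right)} = 2 t 2 t = 4 t^{2}$)
$k{\left(V \right)} = -164 - 41 V$ ($k{\left(V \right)} = - 41 \left(V + 4 \cdot 1^{2}\right) = - 41 \left(V + 4 \cdot 1\right) = - 41 \left(V + 4\right) = - 41 \left(4 + V\right) = -164 - 41 V$)
$k{\left(g \right)} x{\left(-20,3 \right)} = \left(-164 - \frac{82}{3}\right) \left(-20\right) = \left(- \frac{574}{3}\right) \left(-20\right) = \frac{11480}{3}$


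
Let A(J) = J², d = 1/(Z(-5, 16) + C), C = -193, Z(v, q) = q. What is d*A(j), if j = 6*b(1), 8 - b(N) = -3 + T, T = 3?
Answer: -768/59 ≈ -13.017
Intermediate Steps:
b(N) = 8 (b(N) = 8 - (-3 + 3) = 8 - 1*0 = 8 + 0 = 8)
d = -1/177 (d = 1/(16 - 193) = 1/(-177) = -1/177 ≈ -0.0056497)
j = 48 (j = 6*8 = 48)
d*A(j) = -1/177*48² = -1/177*2304 = -768/59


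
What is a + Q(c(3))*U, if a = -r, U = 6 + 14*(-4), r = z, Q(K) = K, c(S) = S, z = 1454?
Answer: -1604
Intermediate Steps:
r = 1454
U = -50 (U = 6 - 56 = -50)
a = -1454 (a = -1*1454 = -1454)
a + Q(c(3))*U = -1454 + 3*(-50) = -1454 - 150 = -1604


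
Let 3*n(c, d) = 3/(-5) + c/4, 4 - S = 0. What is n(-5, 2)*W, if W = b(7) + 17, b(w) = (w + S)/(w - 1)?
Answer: -4181/360 ≈ -11.614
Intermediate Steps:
S = 4 (S = 4 - 1*0 = 4 + 0 = 4)
n(c, d) = -⅕ + c/12 (n(c, d) = (3/(-5) + c/4)/3 = (3*(-⅕) + c*(¼))/3 = (-⅗ + c/4)/3 = -⅕ + c/12)
b(w) = (4 + w)/(-1 + w) (b(w) = (w + 4)/(w - 1) = (4 + w)/(-1 + w))
W = 113/6 (W = (4 + 7)/(-1 + 7) + 17 = 11/6 + 17 = 113/6 ≈ 18.833)
n(-5, 2)*W = (-⅕ + (1/12)*(-5))*(113/6) = (-⅕ - 5/12)*(113/6) = -37/60*113/6 = -4181/360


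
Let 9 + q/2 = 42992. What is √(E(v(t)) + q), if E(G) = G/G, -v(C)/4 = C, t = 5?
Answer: √85967 ≈ 293.20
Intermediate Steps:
v(C) = -4*C
q = 85966 (q = -18 + 2*42992 = -18 + 85984 = 85966)
E(G) = 1
√(E(v(t)) + q) = √(1 + 85966) = √85967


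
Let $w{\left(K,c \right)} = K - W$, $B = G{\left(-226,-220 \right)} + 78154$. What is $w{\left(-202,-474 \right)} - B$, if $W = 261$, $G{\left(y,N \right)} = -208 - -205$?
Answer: $-78614$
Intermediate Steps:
$G{\left(y,N \right)} = -3$ ($G{\left(y,N \right)} = -208 + 205 = -3$)
$B = 78151$ ($B = -3 + 78154 = 78151$)
$w{\left(K,c \right)} = -261 + K$ ($w{\left(K,c \right)} = K - 261 = -261 + K$)
$w{\left(-202,-474 \right)} - B = \left(-261 - 202\right) - 78151 = -463 - 78151 = -78614$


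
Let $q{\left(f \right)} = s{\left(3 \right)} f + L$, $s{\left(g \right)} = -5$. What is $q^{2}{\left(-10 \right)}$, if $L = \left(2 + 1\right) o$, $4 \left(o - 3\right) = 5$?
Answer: $\frac{63001}{16} \approx 3937.6$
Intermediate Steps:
$o = \frac{17}{4}$ ($o = 3 + \frac{1}{4} \cdot 5 = 3 + \frac{5}{4} = \frac{17}{4} \approx 4.25$)
$L = \frac{51}{4}$ ($L = \left(2 + 1\right) \frac{17}{4} = 3 \cdot \frac{17}{4} = \frac{51}{4} \approx 12.75$)
$q{\left(f \right)} = \frac{51}{4} - 5 f$ ($q{\left(f \right)} = - 5 f + \frac{51}{4} = \frac{51}{4} - 5 f$)
$q^{2}{\left(-10 \right)} = \left(\frac{51}{4} - -50\right)^{2} = \left(\frac{51}{4} + 50\right)^{2} = \left(\frac{251}{4}\right)^{2} = \frac{63001}{16}$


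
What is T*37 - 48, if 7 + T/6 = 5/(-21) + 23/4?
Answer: -5297/14 ≈ -378.36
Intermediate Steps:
T = -125/14 (T = -42 + 6*(5/(-21) + 23/4) = -42 + 6*(5*(-1/21) + 23*(¼)) = -42 + 6*(-5/21 + 23/4) = -42 + 6*(463/84) = -42 + 463/14 = -125/14 ≈ -8.9286)
T*37 - 48 = -125/14*37 - 48 = -4625/14 - 48 = -5297/14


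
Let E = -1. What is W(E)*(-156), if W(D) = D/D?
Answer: -156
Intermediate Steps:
W(D) = 1
W(E)*(-156) = 1*(-156) = -156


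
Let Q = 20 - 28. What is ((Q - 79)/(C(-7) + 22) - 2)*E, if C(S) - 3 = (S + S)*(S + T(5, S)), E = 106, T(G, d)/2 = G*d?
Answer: -243058/1103 ≈ -220.36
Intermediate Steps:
T(G, d) = 2*G*d (T(G, d) = 2*(G*d) = 2*G*d)
C(S) = 3 + 22*S**2 (C(S) = 3 + (S + S)*(S + 2*5*S) = 3 + (2*S)*(S + 10*S) = 3 + (2*S)*(11*S) = 3 + 22*S**2)
Q = -8
((Q - 79)/(C(-7) + 22) - 2)*E = ((-8 - 79)/((3 + 22*(-7)**2) + 22) - 2)*106 = (-87/((3 + 22*49) + 22) - 2)*106 = (-87/((3 + 1078) + 22) - 2)*106 = (-87/(1081 + 22) - 2)*106 = (-87/1103 - 2)*106 = -2293/1103*106 = -243058/1103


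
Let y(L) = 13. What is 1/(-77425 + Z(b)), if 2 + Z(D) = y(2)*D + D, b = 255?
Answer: -1/73857 ≈ -1.3540e-5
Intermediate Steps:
Z(D) = -2 + 14*D (Z(D) = -2 + (13*D + D) = -2 + 14*D)
1/(-77425 + Z(b)) = 1/(-77425 + (-2 + 14*255)) = 1/(-77425 + (-2 + 3570)) = 1/(-77425 + 3568) = 1/(-73857) = -1/73857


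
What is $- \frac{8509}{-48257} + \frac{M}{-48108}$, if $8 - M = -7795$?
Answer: $\frac{10933867}{773849252} \approx 0.014129$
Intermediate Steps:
$M = 7803$ ($M = 8 - -7795 = 8 + 7795 = 7803$)
$- \frac{8509}{-48257} + \frac{M}{-48108} = - \frac{8509}{-48257} + \frac{7803}{-48108} = \left(-8509\right) \left(- \frac{1}{48257}\right) + 7803 \left(- \frac{1}{48108}\right) = \frac{8509}{48257} - \frac{2601}{16036} = \frac{10933867}{773849252}$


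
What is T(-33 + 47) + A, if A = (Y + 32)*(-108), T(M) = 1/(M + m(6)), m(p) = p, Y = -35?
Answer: 6481/20 ≈ 324.05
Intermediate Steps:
T(M) = 1/(6 + M) (T(M) = 1/(M + 6) = 1/(6 + M))
A = 324 (A = (-35 + 32)*(-108) = -3*(-108) = 324)
T(-33 + 47) + A = 1/(6 + (-33 + 47)) + 324 = 1/(6 + 14) + 324 = 1/20 + 324 = 6481/20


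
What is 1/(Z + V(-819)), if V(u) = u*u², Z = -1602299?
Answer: -1/550955558 ≈ -1.8150e-9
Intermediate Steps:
V(u) = u³
1/(Z + V(-819)) = 1/(-1602299 + (-819)³) = 1/(-1602299 - 549353259) = 1/(-550955558) = -1/550955558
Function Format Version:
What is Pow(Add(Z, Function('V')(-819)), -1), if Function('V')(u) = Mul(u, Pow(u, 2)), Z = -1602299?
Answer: Rational(-1, 550955558) ≈ -1.8150e-9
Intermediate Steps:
Function('V')(u) = Pow(u, 3)
Pow(Add(Z, Function('V')(-819)), -1) = Pow(Add(-1602299, Pow(-819, 3)), -1) = Pow(Add(-1602299, -549353259), -1) = Pow(-550955558, -1) = Rational(-1, 550955558)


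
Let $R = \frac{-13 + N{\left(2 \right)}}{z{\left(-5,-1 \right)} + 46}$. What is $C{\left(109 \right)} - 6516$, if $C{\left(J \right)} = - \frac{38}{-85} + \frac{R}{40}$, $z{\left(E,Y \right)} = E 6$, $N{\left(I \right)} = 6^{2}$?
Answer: $- \frac{14177765}{2176} \approx -6515.5$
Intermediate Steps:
$N{\left(I \right)} = 36$
$z{\left(E,Y \right)} = 6 E$
$R = \frac{23}{16}$ ($R = \frac{-13 + 36}{6 \left(-5\right) + 46} = \frac{23}{-30 + 46} = \frac{23}{16} \approx 1.4375$)
$C{\left(J \right)} = \frac{1051}{2176}$ ($C{\left(J \right)} = - \frac{38}{-85} + \frac{23}{16 \cdot 40} = \left(-38\right) \left(- \frac{1}{85}\right) + \frac{23}{16} \cdot \frac{1}{40} = \frac{38}{85} + \frac{23}{640} = \frac{1051}{2176}$)
$C{\left(109 \right)} - 6516 = \frac{1051}{2176} - 6516 = - \frac{14177765}{2176}$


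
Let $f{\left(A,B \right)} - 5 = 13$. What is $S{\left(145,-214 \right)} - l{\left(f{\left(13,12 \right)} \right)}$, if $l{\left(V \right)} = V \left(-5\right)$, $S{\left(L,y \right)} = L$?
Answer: $235$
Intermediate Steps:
$f{\left(A,B \right)} = 18$ ($f{\left(A,B \right)} = 5 + 13 = 18$)
$l{\left(V \right)} = - 5 V$
$S{\left(145,-214 \right)} - l{\left(f{\left(13,12 \right)} \right)} = 145 - \left(-5\right) 18 = 145 - -90 = 145 + 90 = 235$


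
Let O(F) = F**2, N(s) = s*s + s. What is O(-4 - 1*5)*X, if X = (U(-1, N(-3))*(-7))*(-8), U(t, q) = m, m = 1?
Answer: 4536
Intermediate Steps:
N(s) = s + s**2 (N(s) = s**2 + s = s + s**2)
U(t, q) = 1
X = 56 (X = (1*(-7))*(-8) = -7*(-8) = 56)
O(-4 - 1*5)*X = (-4 - 1*5)**2*56 = (-4 - 5)**2*56 = (-9)**2*56 = 81*56 = 4536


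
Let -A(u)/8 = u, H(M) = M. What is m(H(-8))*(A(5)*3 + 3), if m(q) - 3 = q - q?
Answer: -351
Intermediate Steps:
m(q) = 3 (m(q) = 3 + (q - q) = 3 + 0 = 3)
A(u) = -8*u
m(H(-8))*(A(5)*3 + 3) = 3*(-8*5*3 + 3) = 3*(-40*3 + 3) = 3*(-120 + 3) = 3*(-117) = -351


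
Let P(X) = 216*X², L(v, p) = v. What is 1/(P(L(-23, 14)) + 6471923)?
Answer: 1/6586187 ≈ 1.5183e-7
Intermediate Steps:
1/(P(L(-23, 14)) + 6471923) = 1/(216*(-23)² + 6471923) = 1/(216*529 + 6471923) = 1/(114264 + 6471923) = 1/6586187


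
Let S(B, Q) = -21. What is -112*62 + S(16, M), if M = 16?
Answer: -6965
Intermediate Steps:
-112*62 + S(16, M) = -112*62 - 21 = -6944 - 21 = -6965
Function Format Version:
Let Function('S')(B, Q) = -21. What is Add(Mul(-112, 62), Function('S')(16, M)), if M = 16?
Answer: -6965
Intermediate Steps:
Add(Mul(-112, 62), Function('S')(16, M)) = Add(Mul(-112, 62), -21) = Add(-6944, -21) = -6965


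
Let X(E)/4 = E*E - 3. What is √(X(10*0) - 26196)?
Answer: 12*I*√182 ≈ 161.89*I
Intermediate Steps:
X(E) = -12 + 4*E² (X(E) = 4*(E*E - 3) = 4*(E² - 3) = 4*(-3 + E²) = -12 + 4*E²)
√(X(10*0) - 26196) = √((-12 + 4*(10*0)²) - 26196) = √((-12 + 4*0²) - 26196) = √((-12 + 4*0) - 26196) = √((-12 + 0) - 26196) = √(-12 - 26196) = √(-26208) = 12*I*√182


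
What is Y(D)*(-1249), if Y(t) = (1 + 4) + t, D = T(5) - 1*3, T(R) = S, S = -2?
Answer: 0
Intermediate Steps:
T(R) = -2
D = -5 (D = -2 - 1*3 = -2 - 3 = -5)
Y(t) = 5 + t
Y(D)*(-1249) = (5 - 5)*(-1249) = 0*(-1249) = 0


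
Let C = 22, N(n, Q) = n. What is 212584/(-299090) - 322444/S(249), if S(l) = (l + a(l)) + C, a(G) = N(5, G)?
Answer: -12062306143/10318605 ≈ -1169.0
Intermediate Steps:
a(G) = 5
S(l) = 27 + l (S(l) = (l + 5) + 22 = (5 + l) + 22 = 27 + l)
212584/(-299090) - 322444/S(249) = 212584/(-299090) - 322444/(27 + 249) = 212584*(-1/299090) - 322444/276 = -106292/149545 - 322444*1/276 = -106292/149545 - 80611/69 = -12062306143/10318605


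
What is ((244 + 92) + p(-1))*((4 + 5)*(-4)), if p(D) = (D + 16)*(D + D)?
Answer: -11016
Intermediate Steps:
p(D) = 2*D*(16 + D) (p(D) = (16 + D)*(2*D) = 2*D*(16 + D))
((244 + 92) + p(-1))*((4 + 5)*(-4)) = ((244 + 92) + 2*(-1)*(16 - 1))*((4 + 5)*(-4)) = (336 + 2*(-1)*15)*(9*(-4)) = (336 - 30)*(-36) = 306*(-36) = -11016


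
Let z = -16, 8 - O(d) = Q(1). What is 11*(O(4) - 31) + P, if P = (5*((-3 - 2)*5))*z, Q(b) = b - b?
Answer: 1747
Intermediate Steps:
Q(b) = 0
O(d) = 8 (O(d) = 8 - 1*0 = 8 + 0 = 8)
P = 2000 (P = (5*((-3 - 2)*5))*(-16) = (5*(-5*5))*(-16) = (5*(-25))*(-16) = -125*(-16) = 2000)
11*(O(4) - 31) + P = 11*(8 - 31) + 2000 = 11*(-23) + 2000 = -253 + 2000 = 1747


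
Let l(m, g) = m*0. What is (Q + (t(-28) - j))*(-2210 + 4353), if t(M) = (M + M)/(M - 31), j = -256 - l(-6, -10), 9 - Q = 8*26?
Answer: 7326917/59 ≈ 1.2419e+5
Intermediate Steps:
Q = -199 (Q = 9 - 8*26 = 9 - 1*208 = 9 - 208 = -199)
l(m, g) = 0
j = -256 (j = -256 - 1*0 = -256 + 0 = -256)
t(M) = 2*M/(-31 + M) (t(M) = (2*M)/(-31 + M) = 2*M/(-31 + M))
(Q + (t(-28) - j))*(-2210 + 4353) = (-199 + (2*(-28)/(-31 - 28) - 1*(-256)))*(-2210 + 4353) = (-199 + (2*(-28)/(-59) + 256))*2143 = (-199 + (2*(-28)*(-1/59) + 256))*2143 = (-199 + (56/59 + 256))*2143 = (-199 + 15160/59)*2143 = (3419/59)*2143 = 7326917/59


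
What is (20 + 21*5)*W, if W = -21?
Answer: -2625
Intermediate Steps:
(20 + 21*5)*W = (20 + 21*5)*(-21) = (20 + 105)*(-21) = 125*(-21) = -2625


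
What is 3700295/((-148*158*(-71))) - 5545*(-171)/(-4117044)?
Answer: 1138335275375/569614994968 ≈ 1.9984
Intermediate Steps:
3700295/((-148*158*(-71))) - 5545*(-171)/(-4117044) = 3700295/((-23384*(-71))) + 948195*(-1/4117044) = 3700295/1660264 - 316065/1372348 = 1138335275375/569614994968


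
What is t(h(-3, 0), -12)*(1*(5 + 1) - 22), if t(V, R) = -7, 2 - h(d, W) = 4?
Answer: 112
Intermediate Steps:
h(d, W) = -2 (h(d, W) = 2 - 1*4 = 2 - 4 = -2)
t(h(-3, 0), -12)*(1*(5 + 1) - 22) = -7*(1*(5 + 1) - 22) = -7*(1*6 - 22) = -7*(6 - 22) = -7*(-16) = 112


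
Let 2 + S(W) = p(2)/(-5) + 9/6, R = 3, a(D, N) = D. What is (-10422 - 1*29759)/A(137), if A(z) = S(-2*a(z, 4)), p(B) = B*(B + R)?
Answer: 80362/5 ≈ 16072.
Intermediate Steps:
p(B) = B*(3 + B) (p(B) = B*(B + 3) = B*(3 + B))
S(W) = -5/2 (S(W) = -2 + ((2*(3 + 2))/(-5) + 9/6) = -2 + ((2*5)*(-⅕) + 9*(⅙)) = -2 + (10*(-⅕) + 3/2) = -2 + (-2 + 3/2) = -2 - ½ = -5/2)
A(z) = -5/2
(-10422 - 1*29759)/A(137) = (-10422 - 1*29759)/(-5/2) = (-10422 - 29759)*(-⅖) = -40181*(-⅖) = 80362/5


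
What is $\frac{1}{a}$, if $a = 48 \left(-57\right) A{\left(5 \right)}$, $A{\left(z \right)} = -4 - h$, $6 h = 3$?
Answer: $\frac{1}{12312} \approx 8.1222 \cdot 10^{-5}$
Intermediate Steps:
$h = \frac{1}{2}$ ($h = \frac{1}{6} \cdot 3 = \frac{1}{2} \approx 0.5$)
$A{\left(z \right)} = - \frac{9}{2}$ ($A{\left(z \right)} = -4 - \frac{1}{2} = - \frac{9}{2}$)
$a = 12312$ ($a = 48 \left(-57\right) \left(- \frac{9}{2}\right) = \left(-2736\right) \left(- \frac{9}{2}\right) = 12312$)
$\frac{1}{a} = \frac{1}{12312}$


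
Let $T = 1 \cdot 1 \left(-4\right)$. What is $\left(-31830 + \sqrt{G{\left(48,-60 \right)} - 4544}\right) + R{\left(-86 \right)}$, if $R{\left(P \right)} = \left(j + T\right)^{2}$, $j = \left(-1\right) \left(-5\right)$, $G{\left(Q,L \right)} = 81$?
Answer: $-31829 + i \sqrt{4463} \approx -31829.0 + 66.806 i$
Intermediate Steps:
$T = -4$ ($T = 1 \left(-4\right) = -4$)
$j = 5$
$R{\left(P \right)} = 1$ ($R{\left(P \right)} = \left(5 - 4\right)^{2} = 1^{2} = 1$)
$\left(-31830 + \sqrt{G{\left(48,-60 \right)} - 4544}\right) + R{\left(-86 \right)} = \left(-31830 + \sqrt{81 - 4544}\right) + 1 = \left(-31830 + \sqrt{-4463}\right) + 1 = \left(-31830 + i \sqrt{4463}\right) + 1 = -31829 + i \sqrt{4463}$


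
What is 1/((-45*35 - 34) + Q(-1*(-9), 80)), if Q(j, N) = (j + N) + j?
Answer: -1/1511 ≈ -0.00066181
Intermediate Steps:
Q(j, N) = N + 2*j (Q(j, N) = (N + j) + j = N + 2*j)
1/((-45*35 - 34) + Q(-1*(-9), 80)) = 1/((-45*35 - 34) + (80 + 2*(-1*(-9)))) = 1/((-1575 - 34) + (80 + 2*9)) = 1/(-1609 + (80 + 18)) = 1/(-1609 + 98) = 1/(-1511) = -1/1511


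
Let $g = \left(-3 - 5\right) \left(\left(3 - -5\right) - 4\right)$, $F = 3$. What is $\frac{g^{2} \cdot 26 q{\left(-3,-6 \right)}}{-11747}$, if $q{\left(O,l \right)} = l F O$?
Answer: $- \frac{1437696}{11747} \approx -122.39$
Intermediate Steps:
$g = -32$ ($g = - 8 \left(\left(3 + 5\right) - 4\right) = - 8 \left(8 - 4\right) = \left(-8\right) 4 = -32$)
$q{\left(O,l \right)} = 3 O l$ ($q{\left(O,l \right)} = l 3 O = 3 l O = 3 O l$)
$\frac{g^{2} \cdot 26 q{\left(-3,-6 \right)}}{-11747} = \frac{\left(-32\right)^{2} \cdot 26 \cdot 3 \left(-3\right) \left(-6\right)}{-11747} = 1024 \cdot 26 \cdot 54 \left(- \frac{1}{11747}\right) = 26624 \cdot 54 \left(- \frac{1}{11747}\right) = 1437696 \left(- \frac{1}{11747}\right) = - \frac{1437696}{11747}$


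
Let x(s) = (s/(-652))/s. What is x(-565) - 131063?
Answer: -85453077/652 ≈ -1.3106e+5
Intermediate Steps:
x(s) = -1/652 (x(s) = (s*(-1/652))/s = (-s/652)/s = -1/652)
x(-565) - 131063 = -1/652 - 131063 = -85453077/652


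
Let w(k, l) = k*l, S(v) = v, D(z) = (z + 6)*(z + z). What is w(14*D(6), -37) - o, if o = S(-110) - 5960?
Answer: -68522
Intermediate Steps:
D(z) = 2*z*(6 + z) (D(z) = (6 + z)*(2*z) = 2*z*(6 + z))
o = -6070 (o = -110 - 5960 = -6070)
w(14*D(6), -37) - o = (14*(2*6*(6 + 6)))*(-37) - 1*(-6070) = (14*(2*6*12))*(-37) + 6070 = (14*144)*(-37) + 6070 = 2016*(-37) + 6070 = -74592 + 6070 = -68522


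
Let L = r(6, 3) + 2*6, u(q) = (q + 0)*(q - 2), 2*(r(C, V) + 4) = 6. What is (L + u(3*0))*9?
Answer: 99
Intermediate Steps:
r(C, V) = -1 (r(C, V) = -4 + (½)*6 = -4 + 3 = -1)
u(q) = q*(-2 + q)
L = 11 (L = -1 + 2*6 = -1 + 12 = 11)
(L + u(3*0))*9 = (11 + (3*0)*(-2 + 3*0))*9 = (11 + 0*(-2 + 0))*9 = (11 + 0*(-2))*9 = (11 + 0)*9 = 11*9 = 99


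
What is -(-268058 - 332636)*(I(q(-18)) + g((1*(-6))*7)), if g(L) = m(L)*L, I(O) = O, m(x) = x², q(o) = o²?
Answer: -44309592216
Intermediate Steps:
g(L) = L³ (g(L) = L²*L = L³)
-(-268058 - 332636)*(I(q(-18)) + g((1*(-6))*7)) = -(-268058 - 332636)*((-18)² + ((1*(-6))*7)³) = -(-600694)*(324 + (-6*7)³) = -(-600694)*(324 + (-42)³) = -(-600694)*(324 - 74088) = -(-600694)*(-73764) = -1*44309592216 = -44309592216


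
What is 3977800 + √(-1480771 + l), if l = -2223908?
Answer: 3977800 + 3*I*√411631 ≈ 3.9778e+6 + 1924.8*I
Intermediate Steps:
3977800 + √(-1480771 + l) = 3977800 + √(-1480771 - 2223908) = 3977800 + √(-3704679) = 3977800 + 3*I*√411631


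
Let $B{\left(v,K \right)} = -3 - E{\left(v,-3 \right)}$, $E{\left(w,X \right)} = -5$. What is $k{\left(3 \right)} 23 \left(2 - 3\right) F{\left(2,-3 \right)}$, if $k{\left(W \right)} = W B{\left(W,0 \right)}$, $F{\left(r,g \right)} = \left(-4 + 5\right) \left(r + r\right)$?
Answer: $-552$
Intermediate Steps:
$F{\left(r,g \right)} = 2 r$ ($F{\left(r,g \right)} = 1 \cdot 2 r = 2 r$)
$B{\left(v,K \right)} = 2$ ($B{\left(v,K \right)} = -3 - -5 = -3 + 5 = 2$)
$k{\left(W \right)} = 2 W$ ($k{\left(W \right)} = W 2 = 2 W$)
$k{\left(3 \right)} 23 \left(2 - 3\right) F{\left(2,-3 \right)} = 2 \cdot 3 \cdot 23 \left(2 - 3\right) 2 \cdot 2 = 6 \cdot 23 \left(\left(-1\right) 4\right) = 138 \left(-4\right) = -552$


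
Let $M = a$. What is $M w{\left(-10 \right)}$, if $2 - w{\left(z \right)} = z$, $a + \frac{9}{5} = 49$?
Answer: $\frac{2832}{5} \approx 566.4$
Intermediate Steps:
$a = \frac{236}{5}$ ($a = - \frac{9}{5} + 49 = \frac{236}{5} \approx 47.2$)
$w{\left(z \right)} = 2 - z$
$M = \frac{236}{5} \approx 47.2$
$M w{\left(-10 \right)} = \frac{236 \left(2 - -10\right)}{5} = \frac{236 \left(2 + 10\right)}{5} = \frac{236}{5} \cdot 12 = \frac{2832}{5}$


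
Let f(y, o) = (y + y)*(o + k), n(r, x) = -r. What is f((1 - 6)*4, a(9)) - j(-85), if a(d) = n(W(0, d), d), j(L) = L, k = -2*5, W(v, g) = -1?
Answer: 445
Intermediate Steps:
k = -10
a(d) = 1 (a(d) = -1*(-1) = 1)
f(y, o) = 2*y*(-10 + o) (f(y, o) = (y + y)*(o - 10) = (2*y)*(-10 + o) = 2*y*(-10 + o))
f((1 - 6)*4, a(9)) - j(-85) = 2*((1 - 6)*4)*(-10 + 1) - 1*(-85) = 2*(-5*4)*(-9) + 85 = 2*(-20)*(-9) + 85 = 360 + 85 = 445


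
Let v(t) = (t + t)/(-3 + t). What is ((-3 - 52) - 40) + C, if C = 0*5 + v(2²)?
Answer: -87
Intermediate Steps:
v(t) = 2*t/(-3 + t) (v(t) = (2*t)/(-3 + t) = 2*t/(-3 + t))
C = 8 (C = 0*5 + 2*2²/(-3 + 2²) = 0 + 2*4/(-3 + 4) = 0 + 2*4/1 = 0 + 2*4*1 = 0 + 8 = 8)
((-3 - 52) - 40) + C = ((-3 - 52) - 40) + 8 = (-55 - 40) + 8 = -95 + 8 = -87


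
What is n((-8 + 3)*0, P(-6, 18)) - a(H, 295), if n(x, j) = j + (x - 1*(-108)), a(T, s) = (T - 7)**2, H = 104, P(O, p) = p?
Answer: -9283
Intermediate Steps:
a(T, s) = (-7 + T)**2
n(x, j) = 108 + j + x (n(x, j) = j + (x + 108) = j + (108 + x) = 108 + j + x)
n((-8 + 3)*0, P(-6, 18)) - a(H, 295) = (108 + 18 + (-8 + 3)*0) - (-7 + 104)**2 = (108 + 18 - 5*0) - 1*97**2 = (108 + 18 + 0) - 1*9409 = 126 - 9409 = -9283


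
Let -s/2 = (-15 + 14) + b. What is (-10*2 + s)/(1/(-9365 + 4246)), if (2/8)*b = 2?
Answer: 174046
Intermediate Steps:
b = 8 (b = 4*2 = 8)
s = -14 (s = -2*((-15 + 14) + 8) = -2*(-1 + 8) = -2*7 = -14)
(-10*2 + s)/(1/(-9365 + 4246)) = (-10*2 - 14)/(1/(-9365 + 4246)) = (-20 - 14)/(1/(-5119)) = -34/(-1/5119) = -34*(-5119) = 174046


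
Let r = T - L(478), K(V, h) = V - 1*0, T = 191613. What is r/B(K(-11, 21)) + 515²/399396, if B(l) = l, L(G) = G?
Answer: -76335636985/4393356 ≈ -17375.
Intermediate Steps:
K(V, h) = V (K(V, h) = V + 0 = V)
r = 191135 (r = 191613 - 1*478 = 191613 - 478 = 191135)
r/B(K(-11, 21)) + 515²/399396 = 191135/(-11) + 515²/399396 = 191135*(-1/11) + 265225*(1/399396) = -191135/11 + 265225/399396 = -76335636985/4393356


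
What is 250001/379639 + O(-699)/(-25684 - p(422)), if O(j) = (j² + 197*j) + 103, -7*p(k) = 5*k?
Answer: -16761434015/1272707514 ≈ -13.170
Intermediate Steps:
p(k) = -5*k/7
O(j) = 103 + j² + 197*j
250001/379639 + O(-699)/(-25684 - p(422)) = 250001/379639 + (103 + (-699)² + 197*(-699))/(-25684 - (-5)*422/7) = 250001*(1/379639) + (103 + 488601 - 137703)/(-25684 - 1*(-2110/7)) = 4717/7163 + 351001/(-25684 + 2110/7) = 4717/7163 + 351001/(-177678/7) = 4717/7163 + 351001*(-7/177678) = 4717/7163 - 2457007/177678 = -16761434015/1272707514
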